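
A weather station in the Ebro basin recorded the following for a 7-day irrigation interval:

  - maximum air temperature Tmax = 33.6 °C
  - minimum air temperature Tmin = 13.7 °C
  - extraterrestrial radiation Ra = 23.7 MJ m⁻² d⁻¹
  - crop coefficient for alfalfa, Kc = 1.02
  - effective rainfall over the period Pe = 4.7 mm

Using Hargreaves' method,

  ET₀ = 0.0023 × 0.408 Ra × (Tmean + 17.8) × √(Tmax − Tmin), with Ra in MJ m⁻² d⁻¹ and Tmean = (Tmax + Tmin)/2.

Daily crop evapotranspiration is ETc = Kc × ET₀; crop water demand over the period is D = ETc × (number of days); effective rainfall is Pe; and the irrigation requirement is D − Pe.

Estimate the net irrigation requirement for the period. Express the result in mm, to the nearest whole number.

Tmean = (33.6 + 13.7)/2 = 23.65 °C
0.408 Ra = 0.408 × 23.7 = 9.6696 mm/d equivalent
ET₀ = 0.0023 × 9.6696 × (23.65 + 17.8) × √19.9 = 0.0023 × 9.6696 × 41.45 × 4.4609 = 4.1123 mm/d
ETc = Kc × ET₀ = 1.02 × 4.1123 = 4.1945 mm/d
Crop demand D = ETc × 7 d = 4.1945 × 7 = 29.362 mm
D − Pe = 29.362 − 4.7 = 24.662 mm

25 mm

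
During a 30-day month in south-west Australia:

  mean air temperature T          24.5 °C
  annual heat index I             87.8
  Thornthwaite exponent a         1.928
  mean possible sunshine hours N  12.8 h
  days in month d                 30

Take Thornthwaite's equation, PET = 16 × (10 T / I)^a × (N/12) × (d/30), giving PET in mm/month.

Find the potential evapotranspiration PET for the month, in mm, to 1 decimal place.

10T/I = 10 × 24.5 / 87.8 = 2.7904
(10T/I)^a = 2.7904^1.928 = 7.2318
Uncorrected PET = 16 × 7.2318 = 115.709 mm
Correction = (N/12)(d/30) = (12.8/12)(30/30) = 1.0667
PET = 115.709 × 1.0667 = 123.427 mm/month

123.4 mm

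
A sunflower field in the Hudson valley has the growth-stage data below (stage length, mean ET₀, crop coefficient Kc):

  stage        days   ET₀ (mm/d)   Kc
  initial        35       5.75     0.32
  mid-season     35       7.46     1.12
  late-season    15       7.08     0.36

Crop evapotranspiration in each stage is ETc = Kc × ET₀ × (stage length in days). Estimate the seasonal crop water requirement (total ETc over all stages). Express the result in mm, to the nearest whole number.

initial: 0.32 × 5.75 × 35 = 64.40 mm
mid-season: 1.12 × 7.46 × 35 = 292.43 mm
late-season: 0.36 × 7.08 × 15 = 38.23 mm
Seasonal total = 395.06 mm

395 mm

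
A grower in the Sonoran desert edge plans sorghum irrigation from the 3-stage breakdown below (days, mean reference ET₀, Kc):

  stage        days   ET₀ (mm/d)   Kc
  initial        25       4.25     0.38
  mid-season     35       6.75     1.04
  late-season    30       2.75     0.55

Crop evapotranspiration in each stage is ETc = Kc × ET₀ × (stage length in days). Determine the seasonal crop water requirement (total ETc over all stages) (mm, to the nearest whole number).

331 mm

initial: 0.38 × 4.25 × 25 = 40.38 mm
mid-season: 1.04 × 6.75 × 35 = 245.70 mm
late-season: 0.55 × 2.75 × 30 = 45.38 mm
Seasonal total = 331.46 mm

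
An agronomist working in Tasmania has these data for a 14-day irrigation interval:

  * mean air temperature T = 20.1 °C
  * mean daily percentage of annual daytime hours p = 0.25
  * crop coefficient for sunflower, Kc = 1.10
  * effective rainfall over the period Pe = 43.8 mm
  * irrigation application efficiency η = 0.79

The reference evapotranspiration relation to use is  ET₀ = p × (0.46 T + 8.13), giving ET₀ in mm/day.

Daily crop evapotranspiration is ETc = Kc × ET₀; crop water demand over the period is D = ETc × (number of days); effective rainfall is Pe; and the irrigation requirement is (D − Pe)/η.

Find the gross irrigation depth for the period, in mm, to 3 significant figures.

29.2 mm

ET₀ = 0.25 × (0.46 × 20.1 + 8.13) = 0.25 × 17.376 = 4.3440 mm/d
ETc = Kc × ET₀ = 1.10 × 4.3440 = 4.7784 mm/d
Crop demand D = ETc × 14 d = 4.7784 × 14 = 66.898 mm
D − Pe = 66.898 − 43.8 = 23.098 mm
Gross irrigation = 23.098 / 0.79 = 29.238 mm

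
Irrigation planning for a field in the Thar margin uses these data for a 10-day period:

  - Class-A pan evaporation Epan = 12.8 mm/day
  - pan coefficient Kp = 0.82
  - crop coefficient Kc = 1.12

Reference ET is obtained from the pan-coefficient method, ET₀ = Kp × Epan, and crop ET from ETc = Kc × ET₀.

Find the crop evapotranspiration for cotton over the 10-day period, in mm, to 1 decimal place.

ET₀ = 0.82 × 12.8 = 10.4960 mm/d
ETc = Kc × ET₀ = 1.12 × 10.4960 = 11.7555 mm/d
Over 10 days: 11.7555 × 10 = 117.555 mm

117.6 mm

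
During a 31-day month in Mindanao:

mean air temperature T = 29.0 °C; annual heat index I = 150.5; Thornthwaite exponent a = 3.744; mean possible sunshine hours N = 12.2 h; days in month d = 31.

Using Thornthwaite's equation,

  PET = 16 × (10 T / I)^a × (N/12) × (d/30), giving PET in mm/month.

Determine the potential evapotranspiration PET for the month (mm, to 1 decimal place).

10T/I = 10 × 29.0 / 150.5 = 1.9269
(10T/I)^a = 1.9269^3.744 = 11.6550
Uncorrected PET = 16 × 11.6550 = 186.480 mm
Correction = (N/12)(d/30) = (12.2/12)(31/30) = 1.0506
PET = 186.480 × 1.0506 = 195.916 mm/month

195.9 mm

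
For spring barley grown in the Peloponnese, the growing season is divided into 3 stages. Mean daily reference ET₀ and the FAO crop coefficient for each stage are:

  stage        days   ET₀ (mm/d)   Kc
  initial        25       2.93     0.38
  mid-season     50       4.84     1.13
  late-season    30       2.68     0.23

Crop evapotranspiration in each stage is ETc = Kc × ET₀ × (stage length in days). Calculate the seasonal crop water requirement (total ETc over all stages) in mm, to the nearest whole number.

320 mm

initial: 0.38 × 2.93 × 25 = 27.84 mm
mid-season: 1.13 × 4.84 × 50 = 273.46 mm
late-season: 0.23 × 2.68 × 30 = 18.49 mm
Seasonal total = 319.79 mm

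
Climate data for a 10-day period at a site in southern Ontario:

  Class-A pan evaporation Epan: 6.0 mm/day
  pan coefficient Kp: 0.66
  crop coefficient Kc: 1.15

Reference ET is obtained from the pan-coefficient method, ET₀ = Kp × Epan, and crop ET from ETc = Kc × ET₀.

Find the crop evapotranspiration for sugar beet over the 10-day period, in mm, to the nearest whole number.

ET₀ = 0.66 × 6.0 = 3.9600 mm/d
ETc = Kc × ET₀ = 1.15 × 3.9600 = 4.5540 mm/d
Over 10 days: 4.5540 × 10 = 45.540 mm

46 mm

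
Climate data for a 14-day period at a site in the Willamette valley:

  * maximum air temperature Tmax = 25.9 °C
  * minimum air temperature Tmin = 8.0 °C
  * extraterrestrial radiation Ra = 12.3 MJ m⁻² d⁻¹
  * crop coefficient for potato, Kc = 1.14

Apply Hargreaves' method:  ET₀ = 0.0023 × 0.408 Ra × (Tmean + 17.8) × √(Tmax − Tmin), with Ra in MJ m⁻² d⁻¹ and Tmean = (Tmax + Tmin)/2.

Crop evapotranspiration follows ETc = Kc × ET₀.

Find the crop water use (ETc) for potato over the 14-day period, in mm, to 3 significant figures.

27.1 mm

Tmean = (25.9 + 8.0)/2 = 16.95 °C
0.408 Ra = 0.408 × 12.3 = 5.0184 mm/d equivalent
ET₀ = 0.0023 × 5.0184 × (16.95 + 17.8) × √17.9 = 0.0023 × 5.0184 × 34.75 × 4.2308 = 1.6970 mm/d
ETc = Kc × ET₀ = 1.14 × 1.6970 = 1.9346 mm/d
Over 14 days: 1.9346 × 14 = 27.084 mm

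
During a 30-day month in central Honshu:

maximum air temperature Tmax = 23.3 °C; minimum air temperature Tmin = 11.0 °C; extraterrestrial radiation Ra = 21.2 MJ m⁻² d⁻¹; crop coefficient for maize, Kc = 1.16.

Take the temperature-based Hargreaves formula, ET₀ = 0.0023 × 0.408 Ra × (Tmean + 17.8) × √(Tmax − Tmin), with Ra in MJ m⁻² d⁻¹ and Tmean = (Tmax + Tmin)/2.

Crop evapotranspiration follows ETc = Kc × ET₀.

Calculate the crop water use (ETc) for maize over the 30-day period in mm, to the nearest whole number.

85 mm

Tmean = (23.3 + 11.0)/2 = 17.15 °C
0.408 Ra = 0.408 × 21.2 = 8.6496 mm/d equivalent
ET₀ = 0.0023 × 8.6496 × (17.15 + 17.8) × √12.3 = 0.0023 × 8.6496 × 34.95 × 3.5071 = 2.4385 mm/d
ETc = Kc × ET₀ = 1.16 × 2.4385 = 2.8287 mm/d
Over 30 days: 2.8287 × 30 = 84.861 mm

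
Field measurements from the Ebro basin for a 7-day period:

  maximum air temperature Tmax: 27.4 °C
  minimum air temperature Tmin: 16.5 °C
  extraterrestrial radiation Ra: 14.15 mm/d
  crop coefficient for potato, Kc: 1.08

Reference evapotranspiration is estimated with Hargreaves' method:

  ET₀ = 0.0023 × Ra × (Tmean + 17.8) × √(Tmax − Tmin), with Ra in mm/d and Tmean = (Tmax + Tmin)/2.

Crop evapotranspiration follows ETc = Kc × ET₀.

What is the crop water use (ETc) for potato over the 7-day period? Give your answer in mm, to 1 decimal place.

Tmean = (27.4 + 16.5)/2 = 21.95 °C
ET₀ = 0.0023 × 14.15 × (21.95 + 17.8) × √10.9 = 0.0023 × 14.15 × 39.75 × 3.3015 = 4.2710 mm/d
ETc = Kc × ET₀ = 1.08 × 4.2710 = 4.6127 mm/d
Over 7 days: 4.6127 × 7 = 32.289 mm

32.3 mm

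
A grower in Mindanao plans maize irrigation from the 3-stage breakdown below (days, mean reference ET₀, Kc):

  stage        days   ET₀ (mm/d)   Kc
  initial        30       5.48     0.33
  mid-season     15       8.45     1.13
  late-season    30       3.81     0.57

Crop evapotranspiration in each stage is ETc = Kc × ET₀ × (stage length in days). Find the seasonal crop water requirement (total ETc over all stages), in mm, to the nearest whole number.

263 mm

initial: 0.33 × 5.48 × 30 = 54.25 mm
mid-season: 1.13 × 8.45 × 15 = 143.23 mm
late-season: 0.57 × 3.81 × 30 = 65.15 mm
Seasonal total = 262.63 mm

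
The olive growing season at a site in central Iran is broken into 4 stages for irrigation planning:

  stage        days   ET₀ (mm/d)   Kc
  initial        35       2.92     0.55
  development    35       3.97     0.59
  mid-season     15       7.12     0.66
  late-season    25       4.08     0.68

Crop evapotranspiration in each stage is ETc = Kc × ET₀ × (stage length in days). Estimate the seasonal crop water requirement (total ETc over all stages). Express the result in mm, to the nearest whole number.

278 mm

initial: 0.55 × 2.92 × 35 = 56.21 mm
development: 0.59 × 3.97 × 35 = 81.98 mm
mid-season: 0.66 × 7.12 × 15 = 70.49 mm
late-season: 0.68 × 4.08 × 25 = 69.36 mm
Seasonal total = 278.04 mm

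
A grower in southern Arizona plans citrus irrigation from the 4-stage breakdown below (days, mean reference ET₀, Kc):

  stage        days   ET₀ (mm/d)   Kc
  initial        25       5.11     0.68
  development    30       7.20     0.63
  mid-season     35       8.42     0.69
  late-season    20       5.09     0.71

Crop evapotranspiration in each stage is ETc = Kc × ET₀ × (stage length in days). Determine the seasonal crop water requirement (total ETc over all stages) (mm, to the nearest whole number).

initial: 0.68 × 5.11 × 25 = 86.87 mm
development: 0.63 × 7.20 × 30 = 136.08 mm
mid-season: 0.69 × 8.42 × 35 = 203.34 mm
late-season: 0.71 × 5.09 × 20 = 72.28 mm
Seasonal total = 498.57 mm

499 mm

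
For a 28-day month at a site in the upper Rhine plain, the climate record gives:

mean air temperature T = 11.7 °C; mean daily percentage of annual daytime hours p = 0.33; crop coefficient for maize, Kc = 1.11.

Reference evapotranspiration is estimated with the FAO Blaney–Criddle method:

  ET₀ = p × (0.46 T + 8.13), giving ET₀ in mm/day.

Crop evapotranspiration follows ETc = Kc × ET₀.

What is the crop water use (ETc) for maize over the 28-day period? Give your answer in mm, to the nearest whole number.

139 mm

ET₀ = 0.33 × (0.46 × 11.7 + 8.13) = 0.33 × 13.512 = 4.4590 mm/d
ETc = Kc × ET₀ = 1.11 × 4.4590 = 4.9495 mm/d
Over 28 days: 4.9495 × 28 = 138.586 mm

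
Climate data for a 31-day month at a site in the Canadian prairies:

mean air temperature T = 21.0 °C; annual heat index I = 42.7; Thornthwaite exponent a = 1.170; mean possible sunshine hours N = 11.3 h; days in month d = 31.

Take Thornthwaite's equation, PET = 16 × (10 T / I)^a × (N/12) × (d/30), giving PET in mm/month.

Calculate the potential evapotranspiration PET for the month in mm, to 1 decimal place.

100.4 mm

10T/I = 10 × 21.0 / 42.7 = 4.9180
(10T/I)^a = 4.9180^1.170 = 6.4475
Uncorrected PET = 16 × 6.4475 = 103.160 mm
Correction = (N/12)(d/30) = (11.3/12)(31/30) = 0.9731
PET = 103.160 × 0.9731 = 100.385 mm/month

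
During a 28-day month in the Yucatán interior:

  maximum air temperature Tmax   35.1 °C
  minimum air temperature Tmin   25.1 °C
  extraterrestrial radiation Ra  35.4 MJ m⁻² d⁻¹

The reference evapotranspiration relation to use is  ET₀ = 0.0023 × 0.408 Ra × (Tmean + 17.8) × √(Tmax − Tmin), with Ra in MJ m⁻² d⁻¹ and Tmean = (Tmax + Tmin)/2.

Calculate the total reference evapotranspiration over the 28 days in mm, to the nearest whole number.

141 mm

Tmean = (35.1 + 25.1)/2 = 30.10 °C
0.408 Ra = 0.408 × 35.4 = 14.4432 mm/d equivalent
ET₀ = 0.0023 × 14.4432 × (30.10 + 17.8) × √10.0 = 0.0023 × 14.4432 × 47.90 × 3.1623 = 5.0319 mm/d
Over 28 days: 5.0319 × 28 = 140.893 mm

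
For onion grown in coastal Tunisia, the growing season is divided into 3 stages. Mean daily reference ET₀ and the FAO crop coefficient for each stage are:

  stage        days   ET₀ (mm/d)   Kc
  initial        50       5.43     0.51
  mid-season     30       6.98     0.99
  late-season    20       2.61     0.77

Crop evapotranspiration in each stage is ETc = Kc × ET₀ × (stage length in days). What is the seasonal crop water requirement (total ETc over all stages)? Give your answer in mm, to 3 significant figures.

initial: 0.51 × 5.43 × 50 = 138.47 mm
mid-season: 0.99 × 6.98 × 30 = 207.31 mm
late-season: 0.77 × 2.61 × 20 = 40.19 mm
Seasonal total = 385.97 mm

386 mm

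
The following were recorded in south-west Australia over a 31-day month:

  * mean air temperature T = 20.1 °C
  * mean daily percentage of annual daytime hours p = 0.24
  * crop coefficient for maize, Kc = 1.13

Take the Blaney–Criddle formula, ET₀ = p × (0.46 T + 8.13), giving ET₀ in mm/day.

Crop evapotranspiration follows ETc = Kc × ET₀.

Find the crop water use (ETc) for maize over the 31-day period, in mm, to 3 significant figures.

146 mm

ET₀ = 0.24 × (0.46 × 20.1 + 8.13) = 0.24 × 17.376 = 4.1702 mm/d
ETc = Kc × ET₀ = 1.13 × 4.1702 = 4.7123 mm/d
Over 31 days: 4.7123 × 31 = 146.081 mm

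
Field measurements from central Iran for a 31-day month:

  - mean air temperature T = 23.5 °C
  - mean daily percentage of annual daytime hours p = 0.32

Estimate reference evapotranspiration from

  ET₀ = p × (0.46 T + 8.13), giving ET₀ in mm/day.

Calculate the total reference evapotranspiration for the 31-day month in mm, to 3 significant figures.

188 mm

ET₀ = 0.32 × (0.46 × 23.5 + 8.13) = 0.32 × 18.940 = 6.0608 mm/d
Monthly total = 6.0608 × 31 = 187.885 mm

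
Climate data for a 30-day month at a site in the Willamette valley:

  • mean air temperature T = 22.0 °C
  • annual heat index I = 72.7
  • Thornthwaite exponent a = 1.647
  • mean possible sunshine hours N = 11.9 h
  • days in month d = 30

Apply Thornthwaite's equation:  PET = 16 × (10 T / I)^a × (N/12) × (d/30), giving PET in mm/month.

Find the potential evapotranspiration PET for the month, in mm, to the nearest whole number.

98 mm

10T/I = 10 × 22.0 / 72.7 = 3.0261
(10T/I)^a = 3.0261^1.647 = 6.1946
Uncorrected PET = 16 × 6.1946 = 99.114 mm
Correction = (N/12)(d/30) = (11.9/12)(30/30) = 0.9917
PET = 99.114 × 0.9917 = 98.291 mm/month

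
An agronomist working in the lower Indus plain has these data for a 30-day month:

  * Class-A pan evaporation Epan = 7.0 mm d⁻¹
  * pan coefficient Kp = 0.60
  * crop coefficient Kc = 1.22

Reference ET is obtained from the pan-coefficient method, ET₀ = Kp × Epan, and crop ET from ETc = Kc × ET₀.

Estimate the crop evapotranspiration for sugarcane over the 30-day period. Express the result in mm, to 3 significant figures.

ET₀ = 0.60 × 7.0 = 4.2000 mm/d
ETc = Kc × ET₀ = 1.22 × 4.2000 = 5.1240 mm/d
Over 30 days: 5.1240 × 30 = 153.720 mm

154 mm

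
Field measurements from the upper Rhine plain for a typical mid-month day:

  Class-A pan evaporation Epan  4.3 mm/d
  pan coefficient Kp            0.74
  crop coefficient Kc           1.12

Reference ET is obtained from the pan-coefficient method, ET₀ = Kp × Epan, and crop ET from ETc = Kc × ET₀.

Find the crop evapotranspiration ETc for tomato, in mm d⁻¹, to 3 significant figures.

3.56 mm d⁻¹

ET₀ = 0.74 × 4.3 = 3.1820 mm/d
ETc = Kc × ET₀ = 1.12 × 3.1820 = 3.5638 mm/d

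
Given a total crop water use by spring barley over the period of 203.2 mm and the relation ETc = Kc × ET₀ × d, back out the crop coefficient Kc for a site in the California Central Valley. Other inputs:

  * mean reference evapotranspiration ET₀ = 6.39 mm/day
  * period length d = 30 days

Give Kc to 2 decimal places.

ETc = Kc × ET₀ × d  ⇒  Kc = ETc / (ET₀ × d)
Kc = 203.2 / (6.39 × 30) = 203.2 / 191.70 = 1.0600

1.06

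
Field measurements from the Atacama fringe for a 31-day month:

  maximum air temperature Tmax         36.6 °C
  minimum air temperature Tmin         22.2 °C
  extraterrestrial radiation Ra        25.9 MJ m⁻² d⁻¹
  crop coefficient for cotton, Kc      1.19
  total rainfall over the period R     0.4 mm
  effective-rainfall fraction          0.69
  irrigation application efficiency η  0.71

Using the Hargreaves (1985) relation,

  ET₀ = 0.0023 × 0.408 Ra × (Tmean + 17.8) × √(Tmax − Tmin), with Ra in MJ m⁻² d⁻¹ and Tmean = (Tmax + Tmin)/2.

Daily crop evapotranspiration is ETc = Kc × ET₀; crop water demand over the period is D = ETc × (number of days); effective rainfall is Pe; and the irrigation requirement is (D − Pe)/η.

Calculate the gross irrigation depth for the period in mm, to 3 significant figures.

Tmean = (36.6 + 22.2)/2 = 29.40 °C
0.408 Ra = 0.408 × 25.9 = 10.5672 mm/d equivalent
ET₀ = 0.0023 × 10.5672 × (29.40 + 17.8) × √14.4 = 0.0023 × 10.5672 × 47.20 × 3.7947 = 4.3532 mm/d
ETc = Kc × ET₀ = 1.19 × 4.3532 = 5.1803 mm/d
Crop demand D = ETc × 31 d = 5.1803 × 31 = 160.589 mm
Pe = 0.69 × 0.4 = 0.276 mm
D − Pe = 160.589 − 0.276 = 160.313 mm
Gross irrigation = 160.313 / 0.71 = 225.793 mm

226 mm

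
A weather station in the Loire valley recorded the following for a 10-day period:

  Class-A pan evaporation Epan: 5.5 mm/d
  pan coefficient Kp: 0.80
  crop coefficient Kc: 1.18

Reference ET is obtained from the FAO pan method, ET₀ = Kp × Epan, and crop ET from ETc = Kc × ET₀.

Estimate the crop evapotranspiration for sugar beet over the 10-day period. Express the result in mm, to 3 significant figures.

51.9 mm

ET₀ = 0.80 × 5.5 = 4.4000 mm/d
ETc = Kc × ET₀ = 1.18 × 4.4000 = 5.1920 mm/d
Over 10 days: 5.1920 × 10 = 51.920 mm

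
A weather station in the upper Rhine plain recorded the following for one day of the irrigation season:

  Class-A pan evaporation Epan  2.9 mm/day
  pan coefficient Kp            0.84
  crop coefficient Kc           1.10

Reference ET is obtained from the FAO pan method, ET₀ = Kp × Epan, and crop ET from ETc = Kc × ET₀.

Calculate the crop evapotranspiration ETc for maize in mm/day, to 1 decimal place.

2.7 mm/day

ET₀ = 0.84 × 2.9 = 2.4360 mm/d
ETc = Kc × ET₀ = 1.10 × 2.4360 = 2.6796 mm/d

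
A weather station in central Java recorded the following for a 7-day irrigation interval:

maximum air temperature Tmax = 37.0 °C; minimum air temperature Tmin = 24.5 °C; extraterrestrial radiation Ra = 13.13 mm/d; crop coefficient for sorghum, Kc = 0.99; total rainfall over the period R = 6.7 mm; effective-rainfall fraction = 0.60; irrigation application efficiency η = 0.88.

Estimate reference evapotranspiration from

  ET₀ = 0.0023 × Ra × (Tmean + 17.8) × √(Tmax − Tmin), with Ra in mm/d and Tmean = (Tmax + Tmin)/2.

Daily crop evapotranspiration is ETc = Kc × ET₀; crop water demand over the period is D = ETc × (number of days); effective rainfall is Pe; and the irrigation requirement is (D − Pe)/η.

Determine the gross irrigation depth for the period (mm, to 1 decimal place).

36.3 mm

Tmean = (37.0 + 24.5)/2 = 30.75 °C
ET₀ = 0.0023 × 13.13 × (30.75 + 17.8) × √12.5 = 0.0023 × 13.13 × 48.55 × 3.5355 = 5.1836 mm/d
ETc = Kc × ET₀ = 0.99 × 5.1836 = 5.1318 mm/d
Crop demand D = ETc × 7 d = 5.1318 × 7 = 35.923 mm
Pe = 0.60 × 6.7 = 4.020 mm
D − Pe = 35.923 − 4.020 = 31.903 mm
Gross irrigation = 31.903 / 0.88 = 36.253 mm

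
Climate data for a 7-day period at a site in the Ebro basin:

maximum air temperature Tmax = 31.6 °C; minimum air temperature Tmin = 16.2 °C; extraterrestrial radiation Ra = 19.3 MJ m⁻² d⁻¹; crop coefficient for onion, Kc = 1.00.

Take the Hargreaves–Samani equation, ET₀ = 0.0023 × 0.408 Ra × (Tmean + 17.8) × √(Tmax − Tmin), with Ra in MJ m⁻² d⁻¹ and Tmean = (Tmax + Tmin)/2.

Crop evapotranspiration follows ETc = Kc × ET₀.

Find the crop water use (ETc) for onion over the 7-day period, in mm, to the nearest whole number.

Tmean = (31.6 + 16.2)/2 = 23.90 °C
0.408 Ra = 0.408 × 19.3 = 7.8744 mm/d equivalent
ET₀ = 0.0023 × 7.8744 × (23.90 + 17.8) × √15.4 = 0.0023 × 7.8744 × 41.70 × 3.9243 = 2.9638 mm/d
ETc = Kc × ET₀ = 1.00 × 2.9638 = 2.9638 mm/d
Over 7 days: 2.9638 × 7 = 20.747 mm

21 mm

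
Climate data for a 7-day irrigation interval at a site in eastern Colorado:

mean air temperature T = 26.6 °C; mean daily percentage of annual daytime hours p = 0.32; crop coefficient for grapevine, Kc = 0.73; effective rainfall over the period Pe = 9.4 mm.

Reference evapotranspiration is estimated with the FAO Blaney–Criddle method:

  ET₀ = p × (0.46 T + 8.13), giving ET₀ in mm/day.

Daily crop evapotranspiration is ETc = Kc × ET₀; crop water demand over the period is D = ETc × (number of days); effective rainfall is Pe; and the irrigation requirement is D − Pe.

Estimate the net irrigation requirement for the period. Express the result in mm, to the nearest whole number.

24 mm

ET₀ = 0.32 × (0.46 × 26.6 + 8.13) = 0.32 × 20.366 = 6.5171 mm/d
ETc = Kc × ET₀ = 0.73 × 6.5171 = 4.7575 mm/d
Crop demand D = ETc × 7 d = 4.7575 × 7 = 33.303 mm
D − Pe = 33.303 − 9.4 = 23.903 mm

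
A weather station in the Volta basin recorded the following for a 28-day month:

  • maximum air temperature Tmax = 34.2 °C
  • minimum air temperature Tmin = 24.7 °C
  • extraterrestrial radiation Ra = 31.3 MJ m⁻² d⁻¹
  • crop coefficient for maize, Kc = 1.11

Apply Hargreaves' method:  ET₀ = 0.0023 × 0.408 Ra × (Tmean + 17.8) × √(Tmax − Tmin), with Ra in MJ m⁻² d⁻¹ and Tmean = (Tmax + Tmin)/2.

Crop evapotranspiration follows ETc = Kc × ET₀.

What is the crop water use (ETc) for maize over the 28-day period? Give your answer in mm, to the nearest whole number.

133 mm

Tmean = (34.2 + 24.7)/2 = 29.45 °C
0.408 Ra = 0.408 × 31.3 = 12.7704 mm/d equivalent
ET₀ = 0.0023 × 12.7704 × (29.45 + 17.8) × √9.5 = 0.0023 × 12.7704 × 47.25 × 3.0822 = 4.2775 mm/d
ETc = Kc × ET₀ = 1.11 × 4.2775 = 4.7480 mm/d
Over 28 days: 4.7480 × 28 = 132.944 mm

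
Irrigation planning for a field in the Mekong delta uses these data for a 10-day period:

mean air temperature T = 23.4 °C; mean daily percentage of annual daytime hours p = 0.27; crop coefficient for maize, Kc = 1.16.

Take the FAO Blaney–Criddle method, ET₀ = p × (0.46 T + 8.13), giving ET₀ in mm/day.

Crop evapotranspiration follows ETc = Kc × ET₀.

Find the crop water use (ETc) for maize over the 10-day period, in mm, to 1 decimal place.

ET₀ = 0.27 × (0.46 × 23.4 + 8.13) = 0.27 × 18.894 = 5.1014 mm/d
ETc = Kc × ET₀ = 1.16 × 5.1014 = 5.9176 mm/d
Over 10 days: 5.9176 × 10 = 59.176 mm

59.2 mm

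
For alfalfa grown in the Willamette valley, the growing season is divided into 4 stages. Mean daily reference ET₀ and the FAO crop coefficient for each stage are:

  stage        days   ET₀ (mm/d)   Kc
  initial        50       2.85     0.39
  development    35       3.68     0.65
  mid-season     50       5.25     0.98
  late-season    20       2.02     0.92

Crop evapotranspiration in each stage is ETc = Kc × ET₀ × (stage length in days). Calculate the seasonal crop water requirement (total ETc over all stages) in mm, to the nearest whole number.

434 mm

initial: 0.39 × 2.85 × 50 = 55.58 mm
development: 0.65 × 3.68 × 35 = 83.72 mm
mid-season: 0.98 × 5.25 × 50 = 257.25 mm
late-season: 0.92 × 2.02 × 20 = 37.17 mm
Seasonal total = 433.72 mm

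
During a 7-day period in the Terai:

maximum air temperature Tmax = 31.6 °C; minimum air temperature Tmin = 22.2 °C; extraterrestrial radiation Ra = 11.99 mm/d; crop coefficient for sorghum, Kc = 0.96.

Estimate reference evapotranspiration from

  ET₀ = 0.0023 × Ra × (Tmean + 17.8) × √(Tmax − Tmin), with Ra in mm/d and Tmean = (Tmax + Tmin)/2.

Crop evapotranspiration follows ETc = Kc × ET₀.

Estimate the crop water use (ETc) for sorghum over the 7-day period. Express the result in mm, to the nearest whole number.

25 mm

Tmean = (31.6 + 22.2)/2 = 26.90 °C
ET₀ = 0.0023 × 11.99 × (26.90 + 17.8) × √9.4 = 0.0023 × 11.99 × 44.70 × 3.0659 = 3.7793 mm/d
ETc = Kc × ET₀ = 0.96 × 3.7793 = 3.6281 mm/d
Over 7 days: 3.6281 × 7 = 25.397 mm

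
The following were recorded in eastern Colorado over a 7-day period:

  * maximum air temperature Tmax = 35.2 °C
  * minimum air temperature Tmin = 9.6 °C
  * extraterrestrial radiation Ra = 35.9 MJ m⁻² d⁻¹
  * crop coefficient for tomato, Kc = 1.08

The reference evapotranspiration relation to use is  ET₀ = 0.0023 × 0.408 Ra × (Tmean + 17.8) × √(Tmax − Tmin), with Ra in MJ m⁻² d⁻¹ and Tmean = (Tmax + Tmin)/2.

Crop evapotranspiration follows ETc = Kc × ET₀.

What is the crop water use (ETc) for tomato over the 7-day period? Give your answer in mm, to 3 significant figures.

Tmean = (35.2 + 9.6)/2 = 22.40 °C
0.408 Ra = 0.408 × 35.9 = 14.6472 mm/d equivalent
ET₀ = 0.0023 × 14.6472 × (22.40 + 17.8) × √25.6 = 0.0023 × 14.6472 × 40.20 × 5.0596 = 6.8521 mm/d
ETc = Kc × ET₀ = 1.08 × 6.8521 = 7.4003 mm/d
Over 7 days: 7.4003 × 7 = 51.802 mm

51.8 mm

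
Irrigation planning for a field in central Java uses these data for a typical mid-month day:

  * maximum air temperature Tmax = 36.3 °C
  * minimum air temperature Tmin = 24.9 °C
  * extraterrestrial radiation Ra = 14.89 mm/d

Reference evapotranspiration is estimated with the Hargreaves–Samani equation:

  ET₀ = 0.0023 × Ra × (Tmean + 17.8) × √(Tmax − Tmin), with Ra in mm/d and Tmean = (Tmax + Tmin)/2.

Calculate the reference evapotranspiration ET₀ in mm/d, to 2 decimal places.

5.60 mm/d

Tmean = (36.3 + 24.9)/2 = 30.60 °C
ET₀ = 0.0023 × 14.89 × (30.60 + 17.8) × √11.4 = 0.0023 × 14.89 × 48.40 × 3.3764 = 5.5966 mm/d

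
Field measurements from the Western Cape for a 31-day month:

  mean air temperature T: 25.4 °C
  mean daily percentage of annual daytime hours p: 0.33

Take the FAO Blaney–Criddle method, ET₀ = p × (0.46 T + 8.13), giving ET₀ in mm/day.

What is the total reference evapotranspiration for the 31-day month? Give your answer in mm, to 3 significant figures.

ET₀ = 0.33 × (0.46 × 25.4 + 8.13) = 0.33 × 19.814 = 6.5386 mm/d
Monthly total = 6.5386 × 31 = 202.697 mm

203 mm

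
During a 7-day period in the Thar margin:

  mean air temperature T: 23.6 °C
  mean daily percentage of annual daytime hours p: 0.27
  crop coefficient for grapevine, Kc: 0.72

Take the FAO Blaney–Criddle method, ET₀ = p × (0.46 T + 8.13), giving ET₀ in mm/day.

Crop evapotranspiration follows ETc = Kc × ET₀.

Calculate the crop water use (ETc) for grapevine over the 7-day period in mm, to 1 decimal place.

25.8 mm

ET₀ = 0.27 × (0.46 × 23.6 + 8.13) = 0.27 × 18.986 = 5.1262 mm/d
ETc = Kc × ET₀ = 0.72 × 5.1262 = 3.6909 mm/d
Over 7 days: 3.6909 × 7 = 25.836 mm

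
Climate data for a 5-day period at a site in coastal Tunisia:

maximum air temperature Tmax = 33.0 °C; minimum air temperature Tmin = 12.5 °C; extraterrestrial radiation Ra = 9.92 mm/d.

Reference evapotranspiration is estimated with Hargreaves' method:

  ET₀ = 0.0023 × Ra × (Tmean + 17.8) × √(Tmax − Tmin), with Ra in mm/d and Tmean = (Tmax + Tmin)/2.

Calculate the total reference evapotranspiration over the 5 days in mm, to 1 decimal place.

20.9 mm

Tmean = (33.0 + 12.5)/2 = 22.75 °C
ET₀ = 0.0023 × 9.92 × (22.75 + 17.8) × √20.5 = 0.0023 × 9.92 × 40.55 × 4.5277 = 4.1890 mm/d
Over 5 days: 4.1890 × 5 = 20.945 mm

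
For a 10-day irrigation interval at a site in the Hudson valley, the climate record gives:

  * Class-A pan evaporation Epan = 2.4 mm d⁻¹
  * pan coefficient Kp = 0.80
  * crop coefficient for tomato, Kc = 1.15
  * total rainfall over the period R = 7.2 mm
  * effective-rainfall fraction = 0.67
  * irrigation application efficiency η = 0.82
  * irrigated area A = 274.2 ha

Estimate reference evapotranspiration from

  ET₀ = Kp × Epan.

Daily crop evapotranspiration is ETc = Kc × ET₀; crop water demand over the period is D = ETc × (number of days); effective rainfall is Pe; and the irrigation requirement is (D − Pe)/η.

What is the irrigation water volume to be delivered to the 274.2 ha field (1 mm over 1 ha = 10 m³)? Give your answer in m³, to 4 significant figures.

57700 m³

ET₀ = 0.80 × 2.4 = 1.9200 mm/d
ETc = Kc × ET₀ = 1.15 × 1.9200 = 2.2080 mm/d
Crop demand D = ETc × 10 d = 2.2080 × 10 = 22.080 mm
Pe = 0.67 × 7.2 = 4.824 mm
D − Pe = 22.080 − 4.824 = 17.256 mm
Gross irrigation = 17.256 / 0.82 = 21.044 mm
Volume = 21.044 mm × 274.2 ha × 10 = 57702.6 m³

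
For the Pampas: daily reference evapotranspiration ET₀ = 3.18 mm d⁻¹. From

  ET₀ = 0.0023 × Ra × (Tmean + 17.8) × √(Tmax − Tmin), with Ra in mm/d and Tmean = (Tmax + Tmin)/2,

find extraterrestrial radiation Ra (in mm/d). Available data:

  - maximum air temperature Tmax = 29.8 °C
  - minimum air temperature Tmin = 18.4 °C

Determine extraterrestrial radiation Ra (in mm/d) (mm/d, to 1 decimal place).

9.8 mm/d

Tmean = 24.10 °C; √ΔT = 3.3764
Ra = ET₀ / [0.0023 × (Tmean+17.8) × √ΔT] = 3.18 / (0.0023 × 41.90 × 3.3764) = 9.773 mm/d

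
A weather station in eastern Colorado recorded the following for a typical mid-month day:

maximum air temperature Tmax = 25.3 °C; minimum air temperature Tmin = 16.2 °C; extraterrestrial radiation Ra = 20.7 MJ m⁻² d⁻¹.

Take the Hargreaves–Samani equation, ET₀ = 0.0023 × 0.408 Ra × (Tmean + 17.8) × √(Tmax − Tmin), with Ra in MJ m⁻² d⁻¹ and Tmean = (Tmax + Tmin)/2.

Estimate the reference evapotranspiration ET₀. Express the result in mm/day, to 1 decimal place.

Tmean = (25.3 + 16.2)/2 = 20.75 °C
0.408 Ra = 0.408 × 20.7 = 8.4456 mm/d equivalent
ET₀ = 0.0023 × 8.4456 × (20.75 + 17.8) × √9.1 = 0.0023 × 8.4456 × 38.55 × 3.0166 = 2.2589 mm/d

2.3 mm/day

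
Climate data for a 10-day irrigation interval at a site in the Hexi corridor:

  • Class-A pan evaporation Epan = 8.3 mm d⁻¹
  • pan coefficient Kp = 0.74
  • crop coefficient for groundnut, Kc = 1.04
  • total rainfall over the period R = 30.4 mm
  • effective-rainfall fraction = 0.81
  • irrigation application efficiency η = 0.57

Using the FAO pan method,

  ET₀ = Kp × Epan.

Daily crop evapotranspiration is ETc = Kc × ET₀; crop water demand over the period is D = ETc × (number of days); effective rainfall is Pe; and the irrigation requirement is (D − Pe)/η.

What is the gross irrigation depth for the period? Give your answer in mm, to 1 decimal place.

ET₀ = 0.74 × 8.3 = 6.1420 mm/d
ETc = Kc × ET₀ = 1.04 × 6.1420 = 6.3877 mm/d
Crop demand D = ETc × 10 d = 6.3877 × 10 = 63.877 mm
Pe = 0.81 × 30.4 = 24.624 mm
D − Pe = 63.877 − 24.624 = 39.253 mm
Gross irrigation = 39.253 / 0.57 = 68.865 mm

68.9 mm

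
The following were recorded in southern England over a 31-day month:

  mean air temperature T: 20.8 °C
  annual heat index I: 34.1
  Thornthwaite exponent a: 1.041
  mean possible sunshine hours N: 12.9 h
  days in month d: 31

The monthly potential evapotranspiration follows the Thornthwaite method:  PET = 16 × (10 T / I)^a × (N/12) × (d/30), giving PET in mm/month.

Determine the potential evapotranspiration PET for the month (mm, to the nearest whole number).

10T/I = 10 × 20.8 / 34.1 = 6.0997
(10T/I)^a = 6.0997^1.041 = 6.5691
Uncorrected PET = 16 × 6.5691 = 105.106 mm
Correction = (N/12)(d/30) = (12.9/12)(31/30) = 1.1108
PET = 105.106 × 1.1108 = 116.752 mm/month

117 mm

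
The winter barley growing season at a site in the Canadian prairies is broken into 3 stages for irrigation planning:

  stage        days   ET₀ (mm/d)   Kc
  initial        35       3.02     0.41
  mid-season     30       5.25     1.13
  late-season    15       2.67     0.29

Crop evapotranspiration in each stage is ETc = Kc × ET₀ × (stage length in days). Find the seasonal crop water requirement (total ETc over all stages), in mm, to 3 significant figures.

233 mm

initial: 0.41 × 3.02 × 35 = 43.34 mm
mid-season: 1.13 × 5.25 × 30 = 177.98 mm
late-season: 0.29 × 2.67 × 15 = 11.61 mm
Seasonal total = 232.93 mm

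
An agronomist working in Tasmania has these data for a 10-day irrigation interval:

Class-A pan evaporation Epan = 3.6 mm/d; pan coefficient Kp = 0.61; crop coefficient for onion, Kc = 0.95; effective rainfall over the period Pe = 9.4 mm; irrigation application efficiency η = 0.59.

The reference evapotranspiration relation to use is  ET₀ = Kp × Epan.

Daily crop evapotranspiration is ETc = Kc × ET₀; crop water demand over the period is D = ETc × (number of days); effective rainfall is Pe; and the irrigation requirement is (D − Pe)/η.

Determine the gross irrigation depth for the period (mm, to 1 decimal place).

ET₀ = 0.61 × 3.6 = 2.1960 mm/d
ETc = Kc × ET₀ = 0.95 × 2.1960 = 2.0862 mm/d
Crop demand D = ETc × 10 d = 2.0862 × 10 = 20.862 mm
D − Pe = 20.862 − 9.4 = 11.462 mm
Gross irrigation = 11.462 / 0.59 = 19.427 mm

19.4 mm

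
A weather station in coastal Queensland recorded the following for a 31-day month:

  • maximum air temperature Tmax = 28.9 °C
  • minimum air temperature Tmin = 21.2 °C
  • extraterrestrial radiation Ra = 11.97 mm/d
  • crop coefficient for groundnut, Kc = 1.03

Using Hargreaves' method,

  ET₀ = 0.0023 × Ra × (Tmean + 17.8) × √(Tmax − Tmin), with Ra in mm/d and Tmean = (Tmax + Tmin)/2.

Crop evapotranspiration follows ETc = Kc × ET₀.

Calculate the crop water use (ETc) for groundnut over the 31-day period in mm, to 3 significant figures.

Tmean = (28.9 + 21.2)/2 = 25.05 °C
ET₀ = 0.0023 × 11.97 × (25.05 + 17.8) × √7.7 = 0.0023 × 11.97 × 42.85 × 2.7749 = 3.2736 mm/d
ETc = Kc × ET₀ = 1.03 × 3.2736 = 3.3718 mm/d
Over 31 days: 3.3718 × 31 = 104.526 mm

105 mm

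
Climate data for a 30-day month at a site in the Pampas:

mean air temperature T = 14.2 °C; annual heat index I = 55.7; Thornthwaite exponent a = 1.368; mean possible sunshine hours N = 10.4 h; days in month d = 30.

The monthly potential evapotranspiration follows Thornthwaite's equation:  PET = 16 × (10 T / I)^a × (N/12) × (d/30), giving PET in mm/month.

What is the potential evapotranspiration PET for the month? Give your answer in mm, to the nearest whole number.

10T/I = 10 × 14.2 / 55.7 = 2.5494
(10T/I)^a = 2.5494^1.368 = 3.5976
Uncorrected PET = 16 × 3.5976 = 57.562 mm
Correction = (N/12)(d/30) = (10.4/12)(30/30) = 0.8667
PET = 57.562 × 0.8667 = 49.889 mm/month

50 mm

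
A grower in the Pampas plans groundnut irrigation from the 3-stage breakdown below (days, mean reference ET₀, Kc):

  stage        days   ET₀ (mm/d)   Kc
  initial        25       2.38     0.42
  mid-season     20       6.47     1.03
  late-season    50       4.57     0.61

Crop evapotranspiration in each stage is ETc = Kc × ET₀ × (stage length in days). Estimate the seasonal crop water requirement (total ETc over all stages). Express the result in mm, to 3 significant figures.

initial: 0.42 × 2.38 × 25 = 24.99 mm
mid-season: 1.03 × 6.47 × 20 = 133.28 mm
late-season: 0.61 × 4.57 × 50 = 139.39 mm
Seasonal total = 297.66 mm

298 mm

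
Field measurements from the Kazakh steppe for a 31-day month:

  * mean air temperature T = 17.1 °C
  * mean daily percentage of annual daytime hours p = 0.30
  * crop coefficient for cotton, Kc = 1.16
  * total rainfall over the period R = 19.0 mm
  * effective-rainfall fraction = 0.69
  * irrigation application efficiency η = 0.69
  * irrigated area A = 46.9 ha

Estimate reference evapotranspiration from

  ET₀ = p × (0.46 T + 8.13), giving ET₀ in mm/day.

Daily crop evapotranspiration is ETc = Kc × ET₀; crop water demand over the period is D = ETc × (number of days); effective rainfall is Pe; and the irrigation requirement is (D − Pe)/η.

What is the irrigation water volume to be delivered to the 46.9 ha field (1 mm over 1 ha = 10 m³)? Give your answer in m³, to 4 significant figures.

108400 m³

ET₀ = 0.30 × (0.46 × 17.1 + 8.13) = 0.30 × 15.996 = 4.7988 mm/d
ETc = Kc × ET₀ = 1.16 × 4.7988 = 5.5666 mm/d
Crop demand D = ETc × 31 d = 5.5666 × 31 = 172.565 mm
Pe = 0.69 × 19.0 = 13.110 mm
D − Pe = 172.565 − 13.110 = 159.455 mm
Gross irrigation = 159.455 / 0.69 = 231.094 mm
Volume = 231.094 mm × 46.9 ha × 10 = 108383.1 m³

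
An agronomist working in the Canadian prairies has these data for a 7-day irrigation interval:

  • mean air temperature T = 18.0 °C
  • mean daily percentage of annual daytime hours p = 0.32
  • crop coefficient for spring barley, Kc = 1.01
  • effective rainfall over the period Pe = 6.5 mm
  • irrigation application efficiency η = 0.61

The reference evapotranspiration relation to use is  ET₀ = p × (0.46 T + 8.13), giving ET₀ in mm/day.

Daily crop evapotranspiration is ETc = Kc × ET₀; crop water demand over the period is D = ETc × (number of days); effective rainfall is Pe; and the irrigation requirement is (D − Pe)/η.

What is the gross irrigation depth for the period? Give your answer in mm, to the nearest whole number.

50 mm

ET₀ = 0.32 × (0.46 × 18.0 + 8.13) = 0.32 × 16.410 = 5.2512 mm/d
ETc = Kc × ET₀ = 1.01 × 5.2512 = 5.3037 mm/d
Crop demand D = ETc × 7 d = 5.3037 × 7 = 37.126 mm
D − Pe = 37.126 − 6.5 = 30.626 mm
Gross irrigation = 30.626 / 0.61 = 50.207 mm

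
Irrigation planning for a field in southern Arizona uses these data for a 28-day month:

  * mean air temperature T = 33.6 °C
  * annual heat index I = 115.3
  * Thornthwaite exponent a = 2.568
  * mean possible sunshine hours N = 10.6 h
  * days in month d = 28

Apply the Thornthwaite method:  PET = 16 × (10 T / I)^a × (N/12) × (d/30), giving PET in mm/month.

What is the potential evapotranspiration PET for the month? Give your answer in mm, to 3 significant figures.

206 mm

10T/I = 10 × 33.6 / 115.3 = 2.9141
(10T/I)^a = 2.9141^2.568 = 15.5900
Uncorrected PET = 16 × 15.5900 = 249.440 mm
Correction = (N/12)(d/30) = (10.6/12)(28/30) = 0.8244
PET = 249.440 × 0.8244 = 205.638 mm/month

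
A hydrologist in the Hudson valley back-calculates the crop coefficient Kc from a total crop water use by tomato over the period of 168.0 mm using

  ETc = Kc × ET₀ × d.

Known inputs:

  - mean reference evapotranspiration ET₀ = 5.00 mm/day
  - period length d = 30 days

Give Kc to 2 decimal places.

1.12

ETc = Kc × ET₀ × d  ⇒  Kc = ETc / (ET₀ × d)
Kc = 168.0 / (5.00 × 30) = 168.0 / 150.00 = 1.1200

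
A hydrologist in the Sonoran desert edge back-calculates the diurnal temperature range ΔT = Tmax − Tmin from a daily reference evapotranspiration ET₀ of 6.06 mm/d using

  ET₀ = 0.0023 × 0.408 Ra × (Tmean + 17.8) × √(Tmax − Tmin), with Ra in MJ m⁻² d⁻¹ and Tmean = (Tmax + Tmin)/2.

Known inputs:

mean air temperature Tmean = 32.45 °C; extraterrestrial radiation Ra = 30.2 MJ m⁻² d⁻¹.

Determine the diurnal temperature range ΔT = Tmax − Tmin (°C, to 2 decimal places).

18.11 °C

√ΔT = ET₀ / [0.0023 × 0.408 × Ra × (Tmean+17.8)] = 6.06 / (0.0023 × 12.3216 × 50.25) = 4.2554
ΔT = 4.2554² = 18.108 °C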